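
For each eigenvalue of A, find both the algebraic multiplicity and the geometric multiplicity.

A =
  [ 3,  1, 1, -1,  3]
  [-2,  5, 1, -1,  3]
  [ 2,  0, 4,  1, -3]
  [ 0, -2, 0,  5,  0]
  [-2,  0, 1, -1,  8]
λ = 5: alg = 5, geom = 3

Step 1 — factor the characteristic polynomial to read off the algebraic multiplicities:
  χ_A(x) = (x - 5)^5

Step 2 — compute geometric multiplicities via the rank-nullity identity g(λ) = n − rank(A − λI):
  rank(A − (5)·I) = 2, so dim ker(A − (5)·I) = n − 2 = 3

Summary:
  λ = 5: algebraic multiplicity = 5, geometric multiplicity = 3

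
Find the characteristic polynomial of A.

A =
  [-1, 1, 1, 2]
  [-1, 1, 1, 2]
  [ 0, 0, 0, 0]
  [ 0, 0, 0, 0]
x^4

Expanding det(x·I − A) (e.g. by cofactor expansion or by noting that A is similar to its Jordan form J, which has the same characteristic polynomial as A) gives
  χ_A(x) = x^4
which factors as x^4. The eigenvalues (with algebraic multiplicities) are λ = 0 with multiplicity 4.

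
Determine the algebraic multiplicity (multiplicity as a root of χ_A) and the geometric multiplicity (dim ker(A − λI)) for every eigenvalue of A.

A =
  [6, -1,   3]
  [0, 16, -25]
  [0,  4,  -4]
λ = 6: alg = 3, geom = 1

Step 1 — factor the characteristic polynomial to read off the algebraic multiplicities:
  χ_A(x) = (x - 6)^3

Step 2 — compute geometric multiplicities via the rank-nullity identity g(λ) = n − rank(A − λI):
  rank(A − (6)·I) = 2, so dim ker(A − (6)·I) = n − 2 = 1

Summary:
  λ = 6: algebraic multiplicity = 3, geometric multiplicity = 1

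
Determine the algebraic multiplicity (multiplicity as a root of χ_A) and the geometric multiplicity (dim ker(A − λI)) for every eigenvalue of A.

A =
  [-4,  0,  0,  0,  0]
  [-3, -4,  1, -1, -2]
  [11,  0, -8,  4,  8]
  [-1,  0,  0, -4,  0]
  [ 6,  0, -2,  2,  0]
λ = -4: alg = 5, geom = 3

Step 1 — factor the characteristic polynomial to read off the algebraic multiplicities:
  χ_A(x) = (x + 4)^5

Step 2 — compute geometric multiplicities via the rank-nullity identity g(λ) = n − rank(A − λI):
  rank(A − (-4)·I) = 2, so dim ker(A − (-4)·I) = n − 2 = 3

Summary:
  λ = -4: algebraic multiplicity = 5, geometric multiplicity = 3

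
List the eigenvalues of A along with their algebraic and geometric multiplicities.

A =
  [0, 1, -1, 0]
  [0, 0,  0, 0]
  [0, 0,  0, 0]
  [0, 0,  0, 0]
λ = 0: alg = 4, geom = 3

Step 1 — factor the characteristic polynomial to read off the algebraic multiplicities:
  χ_A(x) = x^4

Step 2 — compute geometric multiplicities via the rank-nullity identity g(λ) = n − rank(A − λI):
  rank(A − (0)·I) = 1, so dim ker(A − (0)·I) = n − 1 = 3

Summary:
  λ = 0: algebraic multiplicity = 4, geometric multiplicity = 3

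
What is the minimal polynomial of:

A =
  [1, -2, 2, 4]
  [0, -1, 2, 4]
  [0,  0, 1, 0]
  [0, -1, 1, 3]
x^2 - 2*x + 1

The characteristic polynomial is χ_A(x) = (x - 1)^4, so the eigenvalues are known. The minimal polynomial is
  m_A(x) = Π_λ (x − λ)^{k_λ}
where k_λ is the size of the *largest* Jordan block for λ (equivalently, the smallest k with (A − λI)^k v = 0 for every generalised eigenvector v of λ).

  λ = 1: largest Jordan block has size 2, contributing (x − 1)^2

So m_A(x) = (x - 1)^2 = x^2 - 2*x + 1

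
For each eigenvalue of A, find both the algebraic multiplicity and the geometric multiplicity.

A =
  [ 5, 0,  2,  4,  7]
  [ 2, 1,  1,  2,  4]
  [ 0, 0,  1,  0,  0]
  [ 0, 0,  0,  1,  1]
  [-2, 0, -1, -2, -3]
λ = 1: alg = 5, geom = 3

Step 1 — factor the characteristic polynomial to read off the algebraic multiplicities:
  χ_A(x) = (x - 1)^5

Step 2 — compute geometric multiplicities via the rank-nullity identity g(λ) = n − rank(A − λI):
  rank(A − (1)·I) = 2, so dim ker(A − (1)·I) = n − 2 = 3

Summary:
  λ = 1: algebraic multiplicity = 5, geometric multiplicity = 3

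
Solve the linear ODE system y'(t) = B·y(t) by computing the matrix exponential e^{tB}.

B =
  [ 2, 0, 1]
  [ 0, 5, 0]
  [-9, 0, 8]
e^{tB} =
  [-3*t*exp(5*t) + exp(5*t), 0, t*exp(5*t)]
  [0, exp(5*t), 0]
  [-9*t*exp(5*t), 0, 3*t*exp(5*t) + exp(5*t)]

Strategy: write B = P · J · P⁻¹ where J is a Jordan canonical form, so e^{tB} = P · e^{tJ} · P⁻¹, and e^{tJ} can be computed block-by-block.

B has Jordan form
J =
  [5, 1, 0]
  [0, 5, 0]
  [0, 0, 5]
(up to reordering of blocks).

Per-block formulas:
  For a 2×2 Jordan block J_2(5): exp(t · J_2(5)) = e^(5t)·(I + t·N), where N is the 2×2 nilpotent shift.
  For a 1×1 block at λ = 5: exp(t · [5]) = [e^(5t)].

After assembling e^{tJ} and conjugating by P, we get:

e^{tB} =
  [-3*t*exp(5*t) + exp(5*t), 0, t*exp(5*t)]
  [0, exp(5*t), 0]
  [-9*t*exp(5*t), 0, 3*t*exp(5*t) + exp(5*t)]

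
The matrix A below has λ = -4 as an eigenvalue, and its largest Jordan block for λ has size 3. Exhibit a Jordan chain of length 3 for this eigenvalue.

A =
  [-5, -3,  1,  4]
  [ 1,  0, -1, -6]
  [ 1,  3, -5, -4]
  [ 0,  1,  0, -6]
A Jordan chain for λ = -4 of length 3:
v_1 = (-1, 2, 1, 1)ᵀ
v_2 = (-1, 1, 1, 0)ᵀ
v_3 = (1, 0, 0, 0)ᵀ

Let N = A − (-4)·I. We want v_3 with N^3 v_3 = 0 but N^2 v_3 ≠ 0; then v_{j-1} := N · v_j for j = 3, …, 2.

Pick v_3 = (1, 0, 0, 0)ᵀ.
Then v_2 = N · v_3 = (-1, 1, 1, 0)ᵀ.
Then v_1 = N · v_2 = (-1, 2, 1, 1)ᵀ.

Sanity check: (A − (-4)·I) v_1 = (0, 0, 0, 0)ᵀ = 0. ✓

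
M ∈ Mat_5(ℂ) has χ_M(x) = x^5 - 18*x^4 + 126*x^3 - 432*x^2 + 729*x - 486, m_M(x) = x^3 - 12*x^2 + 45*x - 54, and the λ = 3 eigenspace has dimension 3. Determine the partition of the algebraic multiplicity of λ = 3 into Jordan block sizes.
Block sizes for λ = 3: [2, 1, 1]

Step 1 — from the characteristic polynomial, algebraic multiplicity of λ = 3 is 4. From dim ker(M − (3)·I) = 3, there are exactly 3 Jordan blocks for λ = 3.
Step 2 — from the minimal polynomial, the factor (x − 3)^2 tells us the largest block for λ = 3 has size 2.
Step 3 — with total size 4, 3 blocks, and largest block 2, the block sizes (in nonincreasing order) are [2, 1, 1].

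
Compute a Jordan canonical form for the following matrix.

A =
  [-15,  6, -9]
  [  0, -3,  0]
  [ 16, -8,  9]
J_2(-3) ⊕ J_1(-3)

The characteristic polynomial is
  det(x·I − A) = x^3 + 9*x^2 + 27*x + 27 = (x + 3)^3

Eigenvalues and multiplicities (the geometric multiplicity of λ is n − rank(A − λI), which equals the number of Jordan blocks for λ):
  λ = -3: algebraic multiplicity = 3, geometric multiplicity = 2

Determining the block sizes for each eigenvalue:
  λ = -3: 2 blocks summing to 3 forces exactly one block of size 2 and the rest size 1 → block sizes [2, 1]

Assembling the blocks gives a Jordan form
J =
  [-3,  1,  0]
  [ 0, -3,  0]
  [ 0,  0, -3]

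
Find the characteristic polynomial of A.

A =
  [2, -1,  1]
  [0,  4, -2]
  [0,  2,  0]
x^3 - 6*x^2 + 12*x - 8

Expanding det(x·I − A) (e.g. by cofactor expansion or by noting that A is similar to its Jordan form J, which has the same characteristic polynomial as A) gives
  χ_A(x) = x^3 - 6*x^2 + 12*x - 8
which factors as (x - 2)^3. The eigenvalues (with algebraic multiplicities) are λ = 2 with multiplicity 3.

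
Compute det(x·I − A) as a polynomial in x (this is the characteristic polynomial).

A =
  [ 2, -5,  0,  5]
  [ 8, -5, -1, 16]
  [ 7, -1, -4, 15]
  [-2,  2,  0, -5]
x^4 + 12*x^3 + 54*x^2 + 108*x + 81

Expanding det(x·I − A) (e.g. by cofactor expansion or by noting that A is similar to its Jordan form J, which has the same characteristic polynomial as A) gives
  χ_A(x) = x^4 + 12*x^3 + 54*x^2 + 108*x + 81
which factors as (x + 3)^4. The eigenvalues (with algebraic multiplicities) are λ = -3 with multiplicity 4.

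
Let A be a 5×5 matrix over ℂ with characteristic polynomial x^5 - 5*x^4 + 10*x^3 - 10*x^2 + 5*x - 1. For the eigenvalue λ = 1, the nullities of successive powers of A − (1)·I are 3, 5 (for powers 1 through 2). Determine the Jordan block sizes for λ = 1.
Block sizes for λ = 1: [2, 2, 1]

From the dimensions of kernels of powers, the number of Jordan blocks of size at least j is d_j − d_{j−1} where d_j = dim ker(N^j) (with d_0 = 0). Computing the differences gives [3, 2].
The number of blocks of size exactly k is (#blocks of size ≥ k) − (#blocks of size ≥ k + 1), so the partition is: 1 block(s) of size 1, 2 block(s) of size 2.
In nonincreasing order the block sizes are [2, 2, 1].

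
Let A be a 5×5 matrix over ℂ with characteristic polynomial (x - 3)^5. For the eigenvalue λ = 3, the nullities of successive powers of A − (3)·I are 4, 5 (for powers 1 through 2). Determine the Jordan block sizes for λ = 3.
Block sizes for λ = 3: [2, 1, 1, 1]

From the dimensions of kernels of powers, the number of Jordan blocks of size at least j is d_j − d_{j−1} where d_j = dim ker(N^j) (with d_0 = 0). Computing the differences gives [4, 1].
The number of blocks of size exactly k is (#blocks of size ≥ k) − (#blocks of size ≥ k + 1), so the partition is: 3 block(s) of size 1, 1 block(s) of size 2.
In nonincreasing order the block sizes are [2, 1, 1, 1].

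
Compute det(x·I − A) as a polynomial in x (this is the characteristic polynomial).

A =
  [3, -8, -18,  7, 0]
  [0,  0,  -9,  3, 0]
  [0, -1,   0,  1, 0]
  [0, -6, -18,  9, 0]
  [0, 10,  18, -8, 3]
x^5 - 15*x^4 + 90*x^3 - 270*x^2 + 405*x - 243

Expanding det(x·I − A) (e.g. by cofactor expansion or by noting that A is similar to its Jordan form J, which has the same characteristic polynomial as A) gives
  χ_A(x) = x^5 - 15*x^4 + 90*x^3 - 270*x^2 + 405*x - 243
which factors as (x - 3)^5. The eigenvalues (with algebraic multiplicities) are λ = 3 with multiplicity 5.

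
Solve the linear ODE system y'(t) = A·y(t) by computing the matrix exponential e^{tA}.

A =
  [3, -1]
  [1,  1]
e^{tA} =
  [t*exp(2*t) + exp(2*t), -t*exp(2*t)]
  [t*exp(2*t), -t*exp(2*t) + exp(2*t)]

Strategy: write A = P · J · P⁻¹ where J is a Jordan canonical form, so e^{tA} = P · e^{tJ} · P⁻¹, and e^{tJ} can be computed block-by-block.

A has Jordan form
J =
  [2, 1]
  [0, 2]
(up to reordering of blocks).

Per-block formulas:
  For a 2×2 Jordan block J_2(2): exp(t · J_2(2)) = e^(2t)·(I + t·N), where N is the 2×2 nilpotent shift.

After assembling e^{tJ} and conjugating by P, we get:

e^{tA} =
  [t*exp(2*t) + exp(2*t), -t*exp(2*t)]
  [t*exp(2*t), -t*exp(2*t) + exp(2*t)]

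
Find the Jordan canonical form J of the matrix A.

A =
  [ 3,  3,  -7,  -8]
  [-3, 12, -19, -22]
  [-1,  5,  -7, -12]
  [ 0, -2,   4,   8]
J_3(4) ⊕ J_1(4)

The characteristic polynomial is
  det(x·I − A) = x^4 - 16*x^3 + 96*x^2 - 256*x + 256 = (x - 4)^4

Eigenvalues and multiplicities (the geometric multiplicity of λ is n − rank(A − λI), which equals the number of Jordan blocks for λ):
  λ = 4: algebraic multiplicity = 4, geometric multiplicity = 2

Determining the block sizes for each eigenvalue:
  λ = 4: with am = 4 and gm = 2, the partition is not yet determined (e.g. several partitions of 4 into 2 parts exist). Let N = A − (4)·I. Computing rank(N^1) = 2, rank(N^2) = 1, rank(N^3) = 0; the number of blocks of size ≥ j is rank(N^{j−1}) − rank(N^j), giving [2, 1, 1]. So we have 1 block(s) of size 3, 1 block(s) of size 1 → block sizes [3, 1]

Assembling the blocks gives a Jordan form
J =
  [4, 1, 0, 0]
  [0, 4, 1, 0]
  [0, 0, 4, 0]
  [0, 0, 0, 4]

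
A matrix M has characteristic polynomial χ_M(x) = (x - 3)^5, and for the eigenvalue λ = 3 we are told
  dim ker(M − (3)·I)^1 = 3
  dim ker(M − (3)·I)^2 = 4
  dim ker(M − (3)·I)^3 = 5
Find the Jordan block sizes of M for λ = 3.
Block sizes for λ = 3: [3, 1, 1]

From the dimensions of kernels of powers, the number of Jordan blocks of size at least j is d_j − d_{j−1} where d_j = dim ker(N^j) (with d_0 = 0). Computing the differences gives [3, 1, 1].
The number of blocks of size exactly k is (#blocks of size ≥ k) − (#blocks of size ≥ k + 1), so the partition is: 2 block(s) of size 1, 1 block(s) of size 3.
In nonincreasing order the block sizes are [3, 1, 1].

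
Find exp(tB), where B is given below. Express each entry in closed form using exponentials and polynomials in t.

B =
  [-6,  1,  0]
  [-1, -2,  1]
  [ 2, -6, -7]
e^{tB} =
  [-t*exp(-5*t) + exp(-5*t), t^2*exp(-5*t) + t*exp(-5*t), t^2*exp(-5*t)/2]
  [-t*exp(-5*t), t^2*exp(-5*t) + 3*t*exp(-5*t) + exp(-5*t), t^2*exp(-5*t)/2 + t*exp(-5*t)]
  [2*t*exp(-5*t), -2*t^2*exp(-5*t) - 6*t*exp(-5*t), -t^2*exp(-5*t) - 2*t*exp(-5*t) + exp(-5*t)]

Strategy: write B = P · J · P⁻¹ where J is a Jordan canonical form, so e^{tB} = P · e^{tJ} · P⁻¹, and e^{tJ} can be computed block-by-block.

B has Jordan form
J =
  [-5,  1,  0]
  [ 0, -5,  1]
  [ 0,  0, -5]
(up to reordering of blocks).

Per-block formulas:
  For a 3×3 Jordan block J_3(-5): exp(t · J_3(-5)) = e^(-5t)·(I + t·N + (t^2/2)·N^2), where N is the 3×3 nilpotent shift.

After assembling e^{tJ} and conjugating by P, we get:

e^{tB} =
  [-t*exp(-5*t) + exp(-5*t), t^2*exp(-5*t) + t*exp(-5*t), t^2*exp(-5*t)/2]
  [-t*exp(-5*t), t^2*exp(-5*t) + 3*t*exp(-5*t) + exp(-5*t), t^2*exp(-5*t)/2 + t*exp(-5*t)]
  [2*t*exp(-5*t), -2*t^2*exp(-5*t) - 6*t*exp(-5*t), -t^2*exp(-5*t) - 2*t*exp(-5*t) + exp(-5*t)]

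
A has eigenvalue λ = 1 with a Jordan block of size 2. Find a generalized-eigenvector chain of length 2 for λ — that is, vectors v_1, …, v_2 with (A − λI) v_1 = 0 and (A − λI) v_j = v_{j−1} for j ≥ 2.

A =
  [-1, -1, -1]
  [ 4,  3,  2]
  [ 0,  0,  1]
A Jordan chain for λ = 1 of length 2:
v_1 = (-2, 4, 0)ᵀ
v_2 = (1, 0, 0)ᵀ

Let N = A − (1)·I. We want v_2 with N^2 v_2 = 0 but N^1 v_2 ≠ 0; then v_{j-1} := N · v_j for j = 2, …, 2.

Pick v_2 = (1, 0, 0)ᵀ.
Then v_1 = N · v_2 = (-2, 4, 0)ᵀ.

Sanity check: (A − (1)·I) v_1 = (0, 0, 0)ᵀ = 0. ✓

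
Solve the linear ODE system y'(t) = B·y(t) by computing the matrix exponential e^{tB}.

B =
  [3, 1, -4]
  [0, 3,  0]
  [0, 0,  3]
e^{tB} =
  [exp(3*t), t*exp(3*t), -4*t*exp(3*t)]
  [0, exp(3*t), 0]
  [0, 0, exp(3*t)]

Strategy: write B = P · J · P⁻¹ where J is a Jordan canonical form, so e^{tB} = P · e^{tJ} · P⁻¹, and e^{tJ} can be computed block-by-block.

B has Jordan form
J =
  [3, 1, 0]
  [0, 3, 0]
  [0, 0, 3]
(up to reordering of blocks).

Per-block formulas:
  For a 1×1 block at λ = 3: exp(t · [3]) = [e^(3t)].
  For a 2×2 Jordan block J_2(3): exp(t · J_2(3)) = e^(3t)·(I + t·N), where N is the 2×2 nilpotent shift.

After assembling e^{tJ} and conjugating by P, we get:

e^{tB} =
  [exp(3*t), t*exp(3*t), -4*t*exp(3*t)]
  [0, exp(3*t), 0]
  [0, 0, exp(3*t)]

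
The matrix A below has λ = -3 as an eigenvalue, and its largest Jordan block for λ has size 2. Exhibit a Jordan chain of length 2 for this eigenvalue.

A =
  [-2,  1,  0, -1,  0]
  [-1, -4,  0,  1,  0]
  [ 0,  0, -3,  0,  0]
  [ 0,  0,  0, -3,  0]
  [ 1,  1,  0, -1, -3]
A Jordan chain for λ = -3 of length 2:
v_1 = (1, -1, 0, 0, 1)ᵀ
v_2 = (1, 0, 0, 0, 0)ᵀ

Let N = A − (-3)·I. We want v_2 with N^2 v_2 = 0 but N^1 v_2 ≠ 0; then v_{j-1} := N · v_j for j = 2, …, 2.

Pick v_2 = (1, 0, 0, 0, 0)ᵀ.
Then v_1 = N · v_2 = (1, -1, 0, 0, 1)ᵀ.

Sanity check: (A − (-3)·I) v_1 = (0, 0, 0, 0, 0)ᵀ = 0. ✓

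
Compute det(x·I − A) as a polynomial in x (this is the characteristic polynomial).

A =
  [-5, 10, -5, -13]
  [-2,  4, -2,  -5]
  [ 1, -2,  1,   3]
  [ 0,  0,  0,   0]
x^4

Expanding det(x·I − A) (e.g. by cofactor expansion or by noting that A is similar to its Jordan form J, which has the same characteristic polynomial as A) gives
  χ_A(x) = x^4
which factors as x^4. The eigenvalues (with algebraic multiplicities) are λ = 0 with multiplicity 4.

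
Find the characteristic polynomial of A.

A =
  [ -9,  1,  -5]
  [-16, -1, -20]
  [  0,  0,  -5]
x^3 + 15*x^2 + 75*x + 125

Expanding det(x·I − A) (e.g. by cofactor expansion or by noting that A is similar to its Jordan form J, which has the same characteristic polynomial as A) gives
  χ_A(x) = x^3 + 15*x^2 + 75*x + 125
which factors as (x + 5)^3. The eigenvalues (with algebraic multiplicities) are λ = -5 with multiplicity 3.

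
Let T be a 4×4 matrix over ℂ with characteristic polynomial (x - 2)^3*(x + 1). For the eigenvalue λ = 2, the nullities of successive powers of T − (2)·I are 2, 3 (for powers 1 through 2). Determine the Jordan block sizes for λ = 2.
Block sizes for λ = 2: [2, 1]

From the dimensions of kernels of powers, the number of Jordan blocks of size at least j is d_j − d_{j−1} where d_j = dim ker(N^j) (with d_0 = 0). Computing the differences gives [2, 1].
The number of blocks of size exactly k is (#blocks of size ≥ k) − (#blocks of size ≥ k + 1), so the partition is: 1 block(s) of size 1, 1 block(s) of size 2.
In nonincreasing order the block sizes are [2, 1].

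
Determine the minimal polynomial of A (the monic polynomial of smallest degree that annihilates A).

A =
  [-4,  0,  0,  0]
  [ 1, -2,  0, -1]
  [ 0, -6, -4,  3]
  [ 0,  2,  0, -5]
x^3 + 11*x^2 + 40*x + 48

The characteristic polynomial is χ_A(x) = (x + 3)*(x + 4)^3, so the eigenvalues are known. The minimal polynomial is
  m_A(x) = Π_λ (x − λ)^{k_λ}
where k_λ is the size of the *largest* Jordan block for λ (equivalently, the smallest k with (A − λI)^k v = 0 for every generalised eigenvector v of λ).

  λ = -4: largest Jordan block has size 2, contributing (x + 4)^2
  λ = -3: largest Jordan block has size 1, contributing (x + 3)

So m_A(x) = (x + 3)*(x + 4)^2 = x^3 + 11*x^2 + 40*x + 48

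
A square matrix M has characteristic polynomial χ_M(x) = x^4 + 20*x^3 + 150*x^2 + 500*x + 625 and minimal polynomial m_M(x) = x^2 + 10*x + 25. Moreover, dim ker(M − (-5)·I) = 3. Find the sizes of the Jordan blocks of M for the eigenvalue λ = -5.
Block sizes for λ = -5: [2, 1, 1]

Step 1 — from the characteristic polynomial, algebraic multiplicity of λ = -5 is 4. From dim ker(M − (-5)·I) = 3, there are exactly 3 Jordan blocks for λ = -5.
Step 2 — from the minimal polynomial, the factor (x + 5)^2 tells us the largest block for λ = -5 has size 2.
Step 3 — with total size 4, 3 blocks, and largest block 2, the block sizes (in nonincreasing order) are [2, 1, 1].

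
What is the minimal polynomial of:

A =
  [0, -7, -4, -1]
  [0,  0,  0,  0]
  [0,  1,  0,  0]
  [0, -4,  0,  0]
x^2

The characteristic polynomial is χ_A(x) = x^4, so the eigenvalues are known. The minimal polynomial is
  m_A(x) = Π_λ (x − λ)^{k_λ}
where k_λ is the size of the *largest* Jordan block for λ (equivalently, the smallest k with (A − λI)^k v = 0 for every generalised eigenvector v of λ).

  λ = 0: largest Jordan block has size 2, contributing (x − 0)^2

So m_A(x) = x^2 = x^2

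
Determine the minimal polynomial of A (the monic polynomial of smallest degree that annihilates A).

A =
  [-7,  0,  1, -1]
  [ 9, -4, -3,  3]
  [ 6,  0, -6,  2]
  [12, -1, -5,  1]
x^3 + 12*x^2 + 48*x + 64

The characteristic polynomial is χ_A(x) = (x + 4)^4, so the eigenvalues are known. The minimal polynomial is
  m_A(x) = Π_λ (x − λ)^{k_λ}
where k_λ is the size of the *largest* Jordan block for λ (equivalently, the smallest k with (A − λI)^k v = 0 for every generalised eigenvector v of λ).

  λ = -4: largest Jordan block has size 3, contributing (x + 4)^3

So m_A(x) = (x + 4)^3 = x^3 + 12*x^2 + 48*x + 64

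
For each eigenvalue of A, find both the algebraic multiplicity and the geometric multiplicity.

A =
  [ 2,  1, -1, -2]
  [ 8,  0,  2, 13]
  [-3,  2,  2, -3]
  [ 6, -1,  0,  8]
λ = 1: alg = 2, geom = 1; λ = 5: alg = 2, geom = 1

Step 1 — factor the characteristic polynomial to read off the algebraic multiplicities:
  χ_A(x) = (x - 5)^2*(x - 1)^2

Step 2 — compute geometric multiplicities via the rank-nullity identity g(λ) = n − rank(A − λI):
  rank(A − (1)·I) = 3, so dim ker(A − (1)·I) = n − 3 = 1
  rank(A − (5)·I) = 3, so dim ker(A − (5)·I) = n − 3 = 1

Summary:
  λ = 1: algebraic multiplicity = 2, geometric multiplicity = 1
  λ = 5: algebraic multiplicity = 2, geometric multiplicity = 1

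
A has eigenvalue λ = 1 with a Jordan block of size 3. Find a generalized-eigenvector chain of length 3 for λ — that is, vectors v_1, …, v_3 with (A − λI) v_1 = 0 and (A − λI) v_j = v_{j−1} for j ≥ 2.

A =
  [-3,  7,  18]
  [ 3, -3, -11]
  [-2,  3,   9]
A Jordan chain for λ = 1 of length 3:
v_1 = (1, -2, 1)ᵀ
v_2 = (-4, 3, -2)ᵀ
v_3 = (1, 0, 0)ᵀ

Let N = A − (1)·I. We want v_3 with N^3 v_3 = 0 but N^2 v_3 ≠ 0; then v_{j-1} := N · v_j for j = 3, …, 2.

Pick v_3 = (1, 0, 0)ᵀ.
Then v_2 = N · v_3 = (-4, 3, -2)ᵀ.
Then v_1 = N · v_2 = (1, -2, 1)ᵀ.

Sanity check: (A − (1)·I) v_1 = (0, 0, 0)ᵀ = 0. ✓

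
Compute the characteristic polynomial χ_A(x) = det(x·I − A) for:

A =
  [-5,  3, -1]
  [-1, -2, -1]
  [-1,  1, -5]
x^3 + 12*x^2 + 48*x + 64

Expanding det(x·I − A) (e.g. by cofactor expansion or by noting that A is similar to its Jordan form J, which has the same characteristic polynomial as A) gives
  χ_A(x) = x^3 + 12*x^2 + 48*x + 64
which factors as (x + 4)^3. The eigenvalues (with algebraic multiplicities) are λ = -4 with multiplicity 3.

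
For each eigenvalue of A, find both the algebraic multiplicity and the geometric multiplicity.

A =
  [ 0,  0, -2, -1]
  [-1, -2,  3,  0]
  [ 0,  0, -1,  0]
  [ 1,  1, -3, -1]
λ = -1: alg = 4, geom = 2

Step 1 — factor the characteristic polynomial to read off the algebraic multiplicities:
  χ_A(x) = (x + 1)^4

Step 2 — compute geometric multiplicities via the rank-nullity identity g(λ) = n − rank(A − λI):
  rank(A − (-1)·I) = 2, so dim ker(A − (-1)·I) = n − 2 = 2

Summary:
  λ = -1: algebraic multiplicity = 4, geometric multiplicity = 2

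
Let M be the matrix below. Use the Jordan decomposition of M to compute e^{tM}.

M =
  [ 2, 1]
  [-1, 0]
e^{tM} =
  [t*exp(t) + exp(t), t*exp(t)]
  [-t*exp(t), -t*exp(t) + exp(t)]

Strategy: write M = P · J · P⁻¹ where J is a Jordan canonical form, so e^{tM} = P · e^{tJ} · P⁻¹, and e^{tJ} can be computed block-by-block.

M has Jordan form
J =
  [1, 1]
  [0, 1]
(up to reordering of blocks).

Per-block formulas:
  For a 2×2 Jordan block J_2(1): exp(t · J_2(1)) = e^(1t)·(I + t·N), where N is the 2×2 nilpotent shift.

After assembling e^{tJ} and conjugating by P, we get:

e^{tM} =
  [t*exp(t) + exp(t), t*exp(t)]
  [-t*exp(t), -t*exp(t) + exp(t)]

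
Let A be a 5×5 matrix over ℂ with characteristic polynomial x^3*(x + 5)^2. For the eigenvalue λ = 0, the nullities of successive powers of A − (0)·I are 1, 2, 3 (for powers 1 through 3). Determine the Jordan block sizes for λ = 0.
Block sizes for λ = 0: [3]

From the dimensions of kernels of powers, the number of Jordan blocks of size at least j is d_j − d_{j−1} where d_j = dim ker(N^j) (with d_0 = 0). Computing the differences gives [1, 1, 1].
The number of blocks of size exactly k is (#blocks of size ≥ k) − (#blocks of size ≥ k + 1), so the partition is: 1 block(s) of size 3.
In nonincreasing order the block sizes are [3].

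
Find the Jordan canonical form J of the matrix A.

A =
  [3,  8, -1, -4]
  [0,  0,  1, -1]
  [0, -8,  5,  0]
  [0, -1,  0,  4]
J_3(3) ⊕ J_1(3)

The characteristic polynomial is
  det(x·I − A) = x^4 - 12*x^3 + 54*x^2 - 108*x + 81 = (x - 3)^4

Eigenvalues and multiplicities (the geometric multiplicity of λ is n − rank(A − λI), which equals the number of Jordan blocks for λ):
  λ = 3: algebraic multiplicity = 4, geometric multiplicity = 2

Determining the block sizes for each eigenvalue:
  λ = 3: with am = 4 and gm = 2, the partition is not yet determined (e.g. several partitions of 4 into 2 parts exist). Let N = A − (3)·I. Computing rank(N^1) = 2, rank(N^2) = 1, rank(N^3) = 0; the number of blocks of size ≥ j is rank(N^{j−1}) − rank(N^j), giving [2, 1, 1]. So we have 1 block(s) of size 3, 1 block(s) of size 1 → block sizes [3, 1]

Assembling the blocks gives a Jordan form
J =
  [3, 1, 0, 0]
  [0, 3, 1, 0]
  [0, 0, 3, 0]
  [0, 0, 0, 3]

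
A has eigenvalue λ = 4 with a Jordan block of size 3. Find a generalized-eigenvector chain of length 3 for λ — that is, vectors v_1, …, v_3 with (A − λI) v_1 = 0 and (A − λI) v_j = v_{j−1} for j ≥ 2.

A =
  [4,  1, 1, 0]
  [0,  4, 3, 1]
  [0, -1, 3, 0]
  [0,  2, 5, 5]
A Jordan chain for λ = 4 of length 3:
v_1 = (-1, -1, 1, -3)ᵀ
v_2 = (1, 0, -1, 2)ᵀ
v_3 = (0, 1, 0, 0)ᵀ

Let N = A − (4)·I. We want v_3 with N^3 v_3 = 0 but N^2 v_3 ≠ 0; then v_{j-1} := N · v_j for j = 3, …, 2.

Pick v_3 = (0, 1, 0, 0)ᵀ.
Then v_2 = N · v_3 = (1, 0, -1, 2)ᵀ.
Then v_1 = N · v_2 = (-1, -1, 1, -3)ᵀ.

Sanity check: (A − (4)·I) v_1 = (0, 0, 0, 0)ᵀ = 0. ✓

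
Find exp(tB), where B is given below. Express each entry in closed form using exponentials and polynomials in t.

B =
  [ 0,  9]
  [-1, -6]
e^{tB} =
  [3*t*exp(-3*t) + exp(-3*t), 9*t*exp(-3*t)]
  [-t*exp(-3*t), -3*t*exp(-3*t) + exp(-3*t)]

Strategy: write B = P · J · P⁻¹ where J is a Jordan canonical form, so e^{tB} = P · e^{tJ} · P⁻¹, and e^{tJ} can be computed block-by-block.

B has Jordan form
J =
  [-3,  1]
  [ 0, -3]
(up to reordering of blocks).

Per-block formulas:
  For a 2×2 Jordan block J_2(-3): exp(t · J_2(-3)) = e^(-3t)·(I + t·N), where N is the 2×2 nilpotent shift.

After assembling e^{tJ} and conjugating by P, we get:

e^{tB} =
  [3*t*exp(-3*t) + exp(-3*t), 9*t*exp(-3*t)]
  [-t*exp(-3*t), -3*t*exp(-3*t) + exp(-3*t)]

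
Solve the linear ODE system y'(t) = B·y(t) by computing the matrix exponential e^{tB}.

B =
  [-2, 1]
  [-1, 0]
e^{tB} =
  [-t*exp(-t) + exp(-t), t*exp(-t)]
  [-t*exp(-t), t*exp(-t) + exp(-t)]

Strategy: write B = P · J · P⁻¹ where J is a Jordan canonical form, so e^{tB} = P · e^{tJ} · P⁻¹, and e^{tJ} can be computed block-by-block.

B has Jordan form
J =
  [-1,  1]
  [ 0, -1]
(up to reordering of blocks).

Per-block formulas:
  For a 2×2 Jordan block J_2(-1): exp(t · J_2(-1)) = e^(-1t)·(I + t·N), where N is the 2×2 nilpotent shift.

After assembling e^{tJ} and conjugating by P, we get:

e^{tB} =
  [-t*exp(-t) + exp(-t), t*exp(-t)]
  [-t*exp(-t), t*exp(-t) + exp(-t)]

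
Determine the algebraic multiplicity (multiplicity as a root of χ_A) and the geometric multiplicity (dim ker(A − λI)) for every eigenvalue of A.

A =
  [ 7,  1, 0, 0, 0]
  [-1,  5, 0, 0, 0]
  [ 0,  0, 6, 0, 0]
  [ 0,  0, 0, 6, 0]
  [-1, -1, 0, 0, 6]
λ = 6: alg = 5, geom = 4

Step 1 — factor the characteristic polynomial to read off the algebraic multiplicities:
  χ_A(x) = (x - 6)^5

Step 2 — compute geometric multiplicities via the rank-nullity identity g(λ) = n − rank(A − λI):
  rank(A − (6)·I) = 1, so dim ker(A − (6)·I) = n − 1 = 4

Summary:
  λ = 6: algebraic multiplicity = 5, geometric multiplicity = 4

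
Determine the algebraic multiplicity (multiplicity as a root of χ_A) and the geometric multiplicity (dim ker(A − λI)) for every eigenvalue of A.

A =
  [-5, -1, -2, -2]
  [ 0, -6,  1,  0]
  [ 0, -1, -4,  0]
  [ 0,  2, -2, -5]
λ = -5: alg = 4, geom = 2

Step 1 — factor the characteristic polynomial to read off the algebraic multiplicities:
  χ_A(x) = (x + 5)^4

Step 2 — compute geometric multiplicities via the rank-nullity identity g(λ) = n − rank(A − λI):
  rank(A − (-5)·I) = 2, so dim ker(A − (-5)·I) = n − 2 = 2

Summary:
  λ = -5: algebraic multiplicity = 4, geometric multiplicity = 2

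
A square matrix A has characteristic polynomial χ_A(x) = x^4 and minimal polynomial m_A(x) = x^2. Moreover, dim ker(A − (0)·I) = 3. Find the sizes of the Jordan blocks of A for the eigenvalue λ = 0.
Block sizes for λ = 0: [2, 1, 1]

Step 1 — from the characteristic polynomial, algebraic multiplicity of λ = 0 is 4. From dim ker(A − (0)·I) = 3, there are exactly 3 Jordan blocks for λ = 0.
Step 2 — from the minimal polynomial, the factor (x − 0)^2 tells us the largest block for λ = 0 has size 2.
Step 3 — with total size 4, 3 blocks, and largest block 2, the block sizes (in nonincreasing order) are [2, 1, 1].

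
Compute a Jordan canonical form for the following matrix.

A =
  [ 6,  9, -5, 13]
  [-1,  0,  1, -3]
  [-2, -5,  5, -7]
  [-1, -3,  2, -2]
J_2(2) ⊕ J_1(2) ⊕ J_1(3)

The characteristic polynomial is
  det(x·I − A) = x^4 - 9*x^3 + 30*x^2 - 44*x + 24 = (x - 3)*(x - 2)^3

Eigenvalues and multiplicities (the geometric multiplicity of λ is n − rank(A − λI), which equals the number of Jordan blocks for λ):
  λ = 2: algebraic multiplicity = 3, geometric multiplicity = 2
  λ = 3: algebraic multiplicity = 1, geometric multiplicity = 1

Determining the block sizes for each eigenvalue:
  λ = 2: 2 blocks summing to 3 forces exactly one block of size 2 and the rest size 1 → block sizes [2, 1]
  λ = 3: one block (gm = 1), so the single block has size am = 1 → block sizes [1]

Assembling the blocks gives a Jordan form
J =
  [2, 1, 0, 0]
  [0, 2, 0, 0]
  [0, 0, 2, 0]
  [0, 0, 0, 3]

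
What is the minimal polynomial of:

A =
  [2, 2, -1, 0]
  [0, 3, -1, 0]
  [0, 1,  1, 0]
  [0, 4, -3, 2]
x^3 - 6*x^2 + 12*x - 8

The characteristic polynomial is χ_A(x) = (x - 2)^4, so the eigenvalues are known. The minimal polynomial is
  m_A(x) = Π_λ (x − λ)^{k_λ}
where k_λ is the size of the *largest* Jordan block for λ (equivalently, the smallest k with (A − λI)^k v = 0 for every generalised eigenvector v of λ).

  λ = 2: largest Jordan block has size 3, contributing (x − 2)^3

So m_A(x) = (x - 2)^3 = x^3 - 6*x^2 + 12*x - 8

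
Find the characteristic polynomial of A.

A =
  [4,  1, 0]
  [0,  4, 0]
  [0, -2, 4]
x^3 - 12*x^2 + 48*x - 64

Expanding det(x·I − A) (e.g. by cofactor expansion or by noting that A is similar to its Jordan form J, which has the same characteristic polynomial as A) gives
  χ_A(x) = x^3 - 12*x^2 + 48*x - 64
which factors as (x - 4)^3. The eigenvalues (with algebraic multiplicities) are λ = 4 with multiplicity 3.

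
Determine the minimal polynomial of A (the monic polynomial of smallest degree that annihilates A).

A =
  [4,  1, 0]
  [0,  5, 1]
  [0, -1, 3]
x^3 - 12*x^2 + 48*x - 64

The characteristic polynomial is χ_A(x) = (x - 4)^3, so the eigenvalues are known. The minimal polynomial is
  m_A(x) = Π_λ (x − λ)^{k_λ}
where k_λ is the size of the *largest* Jordan block for λ (equivalently, the smallest k with (A − λI)^k v = 0 for every generalised eigenvector v of λ).

  λ = 4: largest Jordan block has size 3, contributing (x − 4)^3

So m_A(x) = (x - 4)^3 = x^3 - 12*x^2 + 48*x - 64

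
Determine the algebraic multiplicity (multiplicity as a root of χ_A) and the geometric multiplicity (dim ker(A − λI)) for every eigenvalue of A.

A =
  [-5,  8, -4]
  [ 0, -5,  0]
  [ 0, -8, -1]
λ = -5: alg = 2, geom = 2; λ = -1: alg = 1, geom = 1

Step 1 — factor the characteristic polynomial to read off the algebraic multiplicities:
  χ_A(x) = (x + 1)*(x + 5)^2

Step 2 — compute geometric multiplicities via the rank-nullity identity g(λ) = n − rank(A − λI):
  rank(A − (-5)·I) = 1, so dim ker(A − (-5)·I) = n − 1 = 2
  rank(A − (-1)·I) = 2, so dim ker(A − (-1)·I) = n − 2 = 1

Summary:
  λ = -5: algebraic multiplicity = 2, geometric multiplicity = 2
  λ = -1: algebraic multiplicity = 1, geometric multiplicity = 1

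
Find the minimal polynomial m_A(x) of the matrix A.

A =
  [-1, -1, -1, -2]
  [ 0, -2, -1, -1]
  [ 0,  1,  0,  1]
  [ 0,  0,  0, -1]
x^2 + 2*x + 1

The characteristic polynomial is χ_A(x) = (x + 1)^4, so the eigenvalues are known. The minimal polynomial is
  m_A(x) = Π_λ (x − λ)^{k_λ}
where k_λ is the size of the *largest* Jordan block for λ (equivalently, the smallest k with (A − λI)^k v = 0 for every generalised eigenvector v of λ).

  λ = -1: largest Jordan block has size 2, contributing (x + 1)^2

So m_A(x) = (x + 1)^2 = x^2 + 2*x + 1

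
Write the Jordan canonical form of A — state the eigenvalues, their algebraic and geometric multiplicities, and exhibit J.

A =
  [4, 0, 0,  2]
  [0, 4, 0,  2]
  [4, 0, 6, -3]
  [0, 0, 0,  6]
J_1(4) ⊕ J_1(4) ⊕ J_2(6)

The characteristic polynomial is
  det(x·I − A) = x^4 - 20*x^3 + 148*x^2 - 480*x + 576 = (x - 6)^2*(x - 4)^2

Eigenvalues and multiplicities (the geometric multiplicity of λ is n − rank(A − λI), which equals the number of Jordan blocks for λ):
  λ = 4: algebraic multiplicity = 2, geometric multiplicity = 2
  λ = 6: algebraic multiplicity = 2, geometric multiplicity = 1

Determining the block sizes for each eigenvalue:
  λ = 4: gm = am = 2, so every block has size 1 → block sizes [1, 1]
  λ = 6: one block (gm = 1), so the single block has size am = 2 → block sizes [2]

Assembling the blocks gives a Jordan form
J =
  [4, 0, 0, 0]
  [0, 4, 0, 0]
  [0, 0, 6, 1]
  [0, 0, 0, 6]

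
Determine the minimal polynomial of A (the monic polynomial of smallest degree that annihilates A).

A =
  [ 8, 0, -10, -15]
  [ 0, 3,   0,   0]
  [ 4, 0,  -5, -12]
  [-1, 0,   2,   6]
x^2 - 6*x + 9

The characteristic polynomial is χ_A(x) = (x - 3)^4, so the eigenvalues are known. The minimal polynomial is
  m_A(x) = Π_λ (x − λ)^{k_λ}
where k_λ is the size of the *largest* Jordan block for λ (equivalently, the smallest k with (A − λI)^k v = 0 for every generalised eigenvector v of λ).

  λ = 3: largest Jordan block has size 2, contributing (x − 3)^2

So m_A(x) = (x - 3)^2 = x^2 - 6*x + 9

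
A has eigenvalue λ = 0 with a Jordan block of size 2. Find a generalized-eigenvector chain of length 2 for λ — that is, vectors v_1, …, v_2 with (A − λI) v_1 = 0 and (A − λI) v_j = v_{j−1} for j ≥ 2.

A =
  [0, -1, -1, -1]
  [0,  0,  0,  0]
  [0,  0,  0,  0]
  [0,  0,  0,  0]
A Jordan chain for λ = 0 of length 2:
v_1 = (-1, 0, 0, 0)ᵀ
v_2 = (0, 1, 0, 0)ᵀ

Let N = A − (0)·I. We want v_2 with N^2 v_2 = 0 but N^1 v_2 ≠ 0; then v_{j-1} := N · v_j for j = 2, …, 2.

Pick v_2 = (0, 1, 0, 0)ᵀ.
Then v_1 = N · v_2 = (-1, 0, 0, 0)ᵀ.

Sanity check: (A − (0)·I) v_1 = (0, 0, 0, 0)ᵀ = 0. ✓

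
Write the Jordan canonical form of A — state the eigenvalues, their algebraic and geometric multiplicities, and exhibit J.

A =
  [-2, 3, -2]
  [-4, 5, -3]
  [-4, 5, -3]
J_3(0)

The characteristic polynomial is
  det(x·I − A) = x^3

Eigenvalues and multiplicities (the geometric multiplicity of λ is n − rank(A − λI), which equals the number of Jordan blocks for λ):
  λ = 0: algebraic multiplicity = 3, geometric multiplicity = 1

Determining the block sizes for each eigenvalue:
  λ = 0: one block (gm = 1), so the single block has size am = 3 → block sizes [3]

Assembling the blocks gives a Jordan form
J =
  [0, 1, 0]
  [0, 0, 1]
  [0, 0, 0]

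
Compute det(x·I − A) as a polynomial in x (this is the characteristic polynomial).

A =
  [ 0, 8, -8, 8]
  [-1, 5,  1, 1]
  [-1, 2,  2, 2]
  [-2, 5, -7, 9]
x^4 - 16*x^3 + 96*x^2 - 256*x + 256

Expanding det(x·I − A) (e.g. by cofactor expansion or by noting that A is similar to its Jordan form J, which has the same characteristic polynomial as A) gives
  χ_A(x) = x^4 - 16*x^3 + 96*x^2 - 256*x + 256
which factors as (x - 4)^4. The eigenvalues (with algebraic multiplicities) are λ = 4 with multiplicity 4.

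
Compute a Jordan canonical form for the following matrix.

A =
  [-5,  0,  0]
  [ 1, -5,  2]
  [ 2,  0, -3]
J_2(-5) ⊕ J_1(-3)

The characteristic polynomial is
  det(x·I − A) = x^3 + 13*x^2 + 55*x + 75 = (x + 3)*(x + 5)^2

Eigenvalues and multiplicities (the geometric multiplicity of λ is n − rank(A − λI), which equals the number of Jordan blocks for λ):
  λ = -5: algebraic multiplicity = 2, geometric multiplicity = 1
  λ = -3: algebraic multiplicity = 1, geometric multiplicity = 1

Determining the block sizes for each eigenvalue:
  λ = -5: one block (gm = 1), so the single block has size am = 2 → block sizes [2]
  λ = -3: one block (gm = 1), so the single block has size am = 1 → block sizes [1]

Assembling the blocks gives a Jordan form
J =
  [-5,  1,  0]
  [ 0, -5,  0]
  [ 0,  0, -3]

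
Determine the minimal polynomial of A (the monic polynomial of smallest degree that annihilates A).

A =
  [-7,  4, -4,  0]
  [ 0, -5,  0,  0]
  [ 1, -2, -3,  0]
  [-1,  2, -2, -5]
x^2 + 10*x + 25

The characteristic polynomial is χ_A(x) = (x + 5)^4, so the eigenvalues are known. The minimal polynomial is
  m_A(x) = Π_λ (x − λ)^{k_λ}
where k_λ is the size of the *largest* Jordan block for λ (equivalently, the smallest k with (A − λI)^k v = 0 for every generalised eigenvector v of λ).

  λ = -5: largest Jordan block has size 2, contributing (x + 5)^2

So m_A(x) = (x + 5)^2 = x^2 + 10*x + 25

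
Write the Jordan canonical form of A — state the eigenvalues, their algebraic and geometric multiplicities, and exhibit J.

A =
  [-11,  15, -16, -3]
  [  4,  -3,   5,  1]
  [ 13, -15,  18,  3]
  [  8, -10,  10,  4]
J_3(2) ⊕ J_1(2)

The characteristic polynomial is
  det(x·I − A) = x^4 - 8*x^3 + 24*x^2 - 32*x + 16 = (x - 2)^4

Eigenvalues and multiplicities (the geometric multiplicity of λ is n − rank(A − λI), which equals the number of Jordan blocks for λ):
  λ = 2: algebraic multiplicity = 4, geometric multiplicity = 2

Determining the block sizes for each eigenvalue:
  λ = 2: with am = 4 and gm = 2, the partition is not yet determined (e.g. several partitions of 4 into 2 parts exist). Let N = A − (2)·I. Computing rank(N^1) = 2, rank(N^2) = 1, rank(N^3) = 0; the number of blocks of size ≥ j is rank(N^{j−1}) − rank(N^j), giving [2, 1, 1]. So we have 1 block(s) of size 3, 1 block(s) of size 1 → block sizes [3, 1]

Assembling the blocks gives a Jordan form
J =
  [2, 1, 0, 0]
  [0, 2, 1, 0]
  [0, 0, 2, 0]
  [0, 0, 0, 2]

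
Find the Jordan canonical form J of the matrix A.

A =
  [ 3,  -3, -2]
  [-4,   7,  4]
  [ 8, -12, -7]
J_2(1) ⊕ J_1(1)

The characteristic polynomial is
  det(x·I − A) = x^3 - 3*x^2 + 3*x - 1 = (x - 1)^3

Eigenvalues and multiplicities (the geometric multiplicity of λ is n − rank(A − λI), which equals the number of Jordan blocks for λ):
  λ = 1: algebraic multiplicity = 3, geometric multiplicity = 2

Determining the block sizes for each eigenvalue:
  λ = 1: 2 blocks summing to 3 forces exactly one block of size 2 and the rest size 1 → block sizes [2, 1]

Assembling the blocks gives a Jordan form
J =
  [1, 1, 0]
  [0, 1, 0]
  [0, 0, 1]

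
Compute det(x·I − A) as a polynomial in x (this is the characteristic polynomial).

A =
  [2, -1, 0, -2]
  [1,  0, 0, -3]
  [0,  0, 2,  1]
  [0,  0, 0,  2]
x^4 - 6*x^3 + 13*x^2 - 12*x + 4

Expanding det(x·I − A) (e.g. by cofactor expansion or by noting that A is similar to its Jordan form J, which has the same characteristic polynomial as A) gives
  χ_A(x) = x^4 - 6*x^3 + 13*x^2 - 12*x + 4
which factors as (x - 2)^2*(x - 1)^2. The eigenvalues (with algebraic multiplicities) are λ = 1 with multiplicity 2, λ = 2 with multiplicity 2.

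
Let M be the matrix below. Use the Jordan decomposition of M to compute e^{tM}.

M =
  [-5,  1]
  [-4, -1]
e^{tM} =
  [-2*t*exp(-3*t) + exp(-3*t), t*exp(-3*t)]
  [-4*t*exp(-3*t), 2*t*exp(-3*t) + exp(-3*t)]

Strategy: write M = P · J · P⁻¹ where J is a Jordan canonical form, so e^{tM} = P · e^{tJ} · P⁻¹, and e^{tJ} can be computed block-by-block.

M has Jordan form
J =
  [-3,  1]
  [ 0, -3]
(up to reordering of blocks).

Per-block formulas:
  For a 2×2 Jordan block J_2(-3): exp(t · J_2(-3)) = e^(-3t)·(I + t·N), where N is the 2×2 nilpotent shift.

After assembling e^{tJ} and conjugating by P, we get:

e^{tM} =
  [-2*t*exp(-3*t) + exp(-3*t), t*exp(-3*t)]
  [-4*t*exp(-3*t), 2*t*exp(-3*t) + exp(-3*t)]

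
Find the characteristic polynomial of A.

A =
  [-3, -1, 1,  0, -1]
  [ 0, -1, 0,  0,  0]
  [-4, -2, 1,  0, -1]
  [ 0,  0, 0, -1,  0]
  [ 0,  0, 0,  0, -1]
x^5 + 5*x^4 + 10*x^3 + 10*x^2 + 5*x + 1

Expanding det(x·I − A) (e.g. by cofactor expansion or by noting that A is similar to its Jordan form J, which has the same characteristic polynomial as A) gives
  χ_A(x) = x^5 + 5*x^4 + 10*x^3 + 10*x^2 + 5*x + 1
which factors as (x + 1)^5. The eigenvalues (with algebraic multiplicities) are λ = -1 with multiplicity 5.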